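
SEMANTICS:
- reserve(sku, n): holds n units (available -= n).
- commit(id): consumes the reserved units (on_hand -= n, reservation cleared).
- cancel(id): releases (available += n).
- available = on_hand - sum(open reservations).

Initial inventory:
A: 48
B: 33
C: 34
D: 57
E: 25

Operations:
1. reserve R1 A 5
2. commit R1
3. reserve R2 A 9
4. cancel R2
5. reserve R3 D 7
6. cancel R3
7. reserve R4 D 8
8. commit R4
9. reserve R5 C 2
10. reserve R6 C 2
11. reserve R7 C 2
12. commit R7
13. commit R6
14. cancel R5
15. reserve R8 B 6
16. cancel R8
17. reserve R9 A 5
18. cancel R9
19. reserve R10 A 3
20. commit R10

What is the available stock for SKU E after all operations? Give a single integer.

Step 1: reserve R1 A 5 -> on_hand[A=48 B=33 C=34 D=57 E=25] avail[A=43 B=33 C=34 D=57 E=25] open={R1}
Step 2: commit R1 -> on_hand[A=43 B=33 C=34 D=57 E=25] avail[A=43 B=33 C=34 D=57 E=25] open={}
Step 3: reserve R2 A 9 -> on_hand[A=43 B=33 C=34 D=57 E=25] avail[A=34 B=33 C=34 D=57 E=25] open={R2}
Step 4: cancel R2 -> on_hand[A=43 B=33 C=34 D=57 E=25] avail[A=43 B=33 C=34 D=57 E=25] open={}
Step 5: reserve R3 D 7 -> on_hand[A=43 B=33 C=34 D=57 E=25] avail[A=43 B=33 C=34 D=50 E=25] open={R3}
Step 6: cancel R3 -> on_hand[A=43 B=33 C=34 D=57 E=25] avail[A=43 B=33 C=34 D=57 E=25] open={}
Step 7: reserve R4 D 8 -> on_hand[A=43 B=33 C=34 D=57 E=25] avail[A=43 B=33 C=34 D=49 E=25] open={R4}
Step 8: commit R4 -> on_hand[A=43 B=33 C=34 D=49 E=25] avail[A=43 B=33 C=34 D=49 E=25] open={}
Step 9: reserve R5 C 2 -> on_hand[A=43 B=33 C=34 D=49 E=25] avail[A=43 B=33 C=32 D=49 E=25] open={R5}
Step 10: reserve R6 C 2 -> on_hand[A=43 B=33 C=34 D=49 E=25] avail[A=43 B=33 C=30 D=49 E=25] open={R5,R6}
Step 11: reserve R7 C 2 -> on_hand[A=43 B=33 C=34 D=49 E=25] avail[A=43 B=33 C=28 D=49 E=25] open={R5,R6,R7}
Step 12: commit R7 -> on_hand[A=43 B=33 C=32 D=49 E=25] avail[A=43 B=33 C=28 D=49 E=25] open={R5,R6}
Step 13: commit R6 -> on_hand[A=43 B=33 C=30 D=49 E=25] avail[A=43 B=33 C=28 D=49 E=25] open={R5}
Step 14: cancel R5 -> on_hand[A=43 B=33 C=30 D=49 E=25] avail[A=43 B=33 C=30 D=49 E=25] open={}
Step 15: reserve R8 B 6 -> on_hand[A=43 B=33 C=30 D=49 E=25] avail[A=43 B=27 C=30 D=49 E=25] open={R8}
Step 16: cancel R8 -> on_hand[A=43 B=33 C=30 D=49 E=25] avail[A=43 B=33 C=30 D=49 E=25] open={}
Step 17: reserve R9 A 5 -> on_hand[A=43 B=33 C=30 D=49 E=25] avail[A=38 B=33 C=30 D=49 E=25] open={R9}
Step 18: cancel R9 -> on_hand[A=43 B=33 C=30 D=49 E=25] avail[A=43 B=33 C=30 D=49 E=25] open={}
Step 19: reserve R10 A 3 -> on_hand[A=43 B=33 C=30 D=49 E=25] avail[A=40 B=33 C=30 D=49 E=25] open={R10}
Step 20: commit R10 -> on_hand[A=40 B=33 C=30 D=49 E=25] avail[A=40 B=33 C=30 D=49 E=25] open={}
Final available[E] = 25

Answer: 25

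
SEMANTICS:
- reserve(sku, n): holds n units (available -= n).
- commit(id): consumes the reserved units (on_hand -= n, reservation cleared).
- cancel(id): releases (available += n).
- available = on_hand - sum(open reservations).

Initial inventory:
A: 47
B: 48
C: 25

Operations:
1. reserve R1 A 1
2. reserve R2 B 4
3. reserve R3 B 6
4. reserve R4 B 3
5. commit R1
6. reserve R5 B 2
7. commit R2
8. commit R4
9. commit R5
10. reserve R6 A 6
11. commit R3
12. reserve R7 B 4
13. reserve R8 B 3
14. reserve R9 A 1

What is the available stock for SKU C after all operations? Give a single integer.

Answer: 25

Derivation:
Step 1: reserve R1 A 1 -> on_hand[A=47 B=48 C=25] avail[A=46 B=48 C=25] open={R1}
Step 2: reserve R2 B 4 -> on_hand[A=47 B=48 C=25] avail[A=46 B=44 C=25] open={R1,R2}
Step 3: reserve R3 B 6 -> on_hand[A=47 B=48 C=25] avail[A=46 B=38 C=25] open={R1,R2,R3}
Step 4: reserve R4 B 3 -> on_hand[A=47 B=48 C=25] avail[A=46 B=35 C=25] open={R1,R2,R3,R4}
Step 5: commit R1 -> on_hand[A=46 B=48 C=25] avail[A=46 B=35 C=25] open={R2,R3,R4}
Step 6: reserve R5 B 2 -> on_hand[A=46 B=48 C=25] avail[A=46 B=33 C=25] open={R2,R3,R4,R5}
Step 7: commit R2 -> on_hand[A=46 B=44 C=25] avail[A=46 B=33 C=25] open={R3,R4,R5}
Step 8: commit R4 -> on_hand[A=46 B=41 C=25] avail[A=46 B=33 C=25] open={R3,R5}
Step 9: commit R5 -> on_hand[A=46 B=39 C=25] avail[A=46 B=33 C=25] open={R3}
Step 10: reserve R6 A 6 -> on_hand[A=46 B=39 C=25] avail[A=40 B=33 C=25] open={R3,R6}
Step 11: commit R3 -> on_hand[A=46 B=33 C=25] avail[A=40 B=33 C=25] open={R6}
Step 12: reserve R7 B 4 -> on_hand[A=46 B=33 C=25] avail[A=40 B=29 C=25] open={R6,R7}
Step 13: reserve R8 B 3 -> on_hand[A=46 B=33 C=25] avail[A=40 B=26 C=25] open={R6,R7,R8}
Step 14: reserve R9 A 1 -> on_hand[A=46 B=33 C=25] avail[A=39 B=26 C=25] open={R6,R7,R8,R9}
Final available[C] = 25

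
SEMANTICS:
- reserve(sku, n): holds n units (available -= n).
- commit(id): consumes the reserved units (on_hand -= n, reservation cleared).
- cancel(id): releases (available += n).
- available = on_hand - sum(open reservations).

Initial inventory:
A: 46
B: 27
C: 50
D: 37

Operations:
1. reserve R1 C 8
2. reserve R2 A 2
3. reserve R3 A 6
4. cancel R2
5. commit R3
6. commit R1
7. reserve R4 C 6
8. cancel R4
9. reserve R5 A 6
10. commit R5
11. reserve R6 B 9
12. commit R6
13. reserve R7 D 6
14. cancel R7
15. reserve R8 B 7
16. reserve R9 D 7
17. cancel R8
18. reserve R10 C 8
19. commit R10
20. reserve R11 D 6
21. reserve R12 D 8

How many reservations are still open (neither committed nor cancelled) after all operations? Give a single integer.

Answer: 3

Derivation:
Step 1: reserve R1 C 8 -> on_hand[A=46 B=27 C=50 D=37] avail[A=46 B=27 C=42 D=37] open={R1}
Step 2: reserve R2 A 2 -> on_hand[A=46 B=27 C=50 D=37] avail[A=44 B=27 C=42 D=37] open={R1,R2}
Step 3: reserve R3 A 6 -> on_hand[A=46 B=27 C=50 D=37] avail[A=38 B=27 C=42 D=37] open={R1,R2,R3}
Step 4: cancel R2 -> on_hand[A=46 B=27 C=50 D=37] avail[A=40 B=27 C=42 D=37] open={R1,R3}
Step 5: commit R3 -> on_hand[A=40 B=27 C=50 D=37] avail[A=40 B=27 C=42 D=37] open={R1}
Step 6: commit R1 -> on_hand[A=40 B=27 C=42 D=37] avail[A=40 B=27 C=42 D=37] open={}
Step 7: reserve R4 C 6 -> on_hand[A=40 B=27 C=42 D=37] avail[A=40 B=27 C=36 D=37] open={R4}
Step 8: cancel R4 -> on_hand[A=40 B=27 C=42 D=37] avail[A=40 B=27 C=42 D=37] open={}
Step 9: reserve R5 A 6 -> on_hand[A=40 B=27 C=42 D=37] avail[A=34 B=27 C=42 D=37] open={R5}
Step 10: commit R5 -> on_hand[A=34 B=27 C=42 D=37] avail[A=34 B=27 C=42 D=37] open={}
Step 11: reserve R6 B 9 -> on_hand[A=34 B=27 C=42 D=37] avail[A=34 B=18 C=42 D=37] open={R6}
Step 12: commit R6 -> on_hand[A=34 B=18 C=42 D=37] avail[A=34 B=18 C=42 D=37] open={}
Step 13: reserve R7 D 6 -> on_hand[A=34 B=18 C=42 D=37] avail[A=34 B=18 C=42 D=31] open={R7}
Step 14: cancel R7 -> on_hand[A=34 B=18 C=42 D=37] avail[A=34 B=18 C=42 D=37] open={}
Step 15: reserve R8 B 7 -> on_hand[A=34 B=18 C=42 D=37] avail[A=34 B=11 C=42 D=37] open={R8}
Step 16: reserve R9 D 7 -> on_hand[A=34 B=18 C=42 D=37] avail[A=34 B=11 C=42 D=30] open={R8,R9}
Step 17: cancel R8 -> on_hand[A=34 B=18 C=42 D=37] avail[A=34 B=18 C=42 D=30] open={R9}
Step 18: reserve R10 C 8 -> on_hand[A=34 B=18 C=42 D=37] avail[A=34 B=18 C=34 D=30] open={R10,R9}
Step 19: commit R10 -> on_hand[A=34 B=18 C=34 D=37] avail[A=34 B=18 C=34 D=30] open={R9}
Step 20: reserve R11 D 6 -> on_hand[A=34 B=18 C=34 D=37] avail[A=34 B=18 C=34 D=24] open={R11,R9}
Step 21: reserve R12 D 8 -> on_hand[A=34 B=18 C=34 D=37] avail[A=34 B=18 C=34 D=16] open={R11,R12,R9}
Open reservations: ['R11', 'R12', 'R9'] -> 3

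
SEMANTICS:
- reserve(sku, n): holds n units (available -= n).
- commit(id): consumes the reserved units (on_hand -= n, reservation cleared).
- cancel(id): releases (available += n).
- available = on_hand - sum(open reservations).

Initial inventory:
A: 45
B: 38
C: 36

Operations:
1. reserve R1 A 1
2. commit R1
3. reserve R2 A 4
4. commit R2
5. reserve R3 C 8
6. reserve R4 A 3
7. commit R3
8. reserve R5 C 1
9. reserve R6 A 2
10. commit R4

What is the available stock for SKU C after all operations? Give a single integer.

Step 1: reserve R1 A 1 -> on_hand[A=45 B=38 C=36] avail[A=44 B=38 C=36] open={R1}
Step 2: commit R1 -> on_hand[A=44 B=38 C=36] avail[A=44 B=38 C=36] open={}
Step 3: reserve R2 A 4 -> on_hand[A=44 B=38 C=36] avail[A=40 B=38 C=36] open={R2}
Step 4: commit R2 -> on_hand[A=40 B=38 C=36] avail[A=40 B=38 C=36] open={}
Step 5: reserve R3 C 8 -> on_hand[A=40 B=38 C=36] avail[A=40 B=38 C=28] open={R3}
Step 6: reserve R4 A 3 -> on_hand[A=40 B=38 C=36] avail[A=37 B=38 C=28] open={R3,R4}
Step 7: commit R3 -> on_hand[A=40 B=38 C=28] avail[A=37 B=38 C=28] open={R4}
Step 8: reserve R5 C 1 -> on_hand[A=40 B=38 C=28] avail[A=37 B=38 C=27] open={R4,R5}
Step 9: reserve R6 A 2 -> on_hand[A=40 B=38 C=28] avail[A=35 B=38 C=27] open={R4,R5,R6}
Step 10: commit R4 -> on_hand[A=37 B=38 C=28] avail[A=35 B=38 C=27] open={R5,R6}
Final available[C] = 27

Answer: 27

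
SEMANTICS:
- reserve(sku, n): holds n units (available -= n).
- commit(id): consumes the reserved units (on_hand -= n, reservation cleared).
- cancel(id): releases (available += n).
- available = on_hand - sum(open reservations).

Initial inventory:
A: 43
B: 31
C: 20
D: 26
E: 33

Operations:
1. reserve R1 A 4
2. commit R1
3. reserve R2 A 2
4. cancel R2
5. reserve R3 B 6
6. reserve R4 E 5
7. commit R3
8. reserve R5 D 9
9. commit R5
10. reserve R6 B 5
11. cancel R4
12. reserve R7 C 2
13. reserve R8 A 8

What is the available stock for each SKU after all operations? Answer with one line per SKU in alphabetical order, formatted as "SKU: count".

Step 1: reserve R1 A 4 -> on_hand[A=43 B=31 C=20 D=26 E=33] avail[A=39 B=31 C=20 D=26 E=33] open={R1}
Step 2: commit R1 -> on_hand[A=39 B=31 C=20 D=26 E=33] avail[A=39 B=31 C=20 D=26 E=33] open={}
Step 3: reserve R2 A 2 -> on_hand[A=39 B=31 C=20 D=26 E=33] avail[A=37 B=31 C=20 D=26 E=33] open={R2}
Step 4: cancel R2 -> on_hand[A=39 B=31 C=20 D=26 E=33] avail[A=39 B=31 C=20 D=26 E=33] open={}
Step 5: reserve R3 B 6 -> on_hand[A=39 B=31 C=20 D=26 E=33] avail[A=39 B=25 C=20 D=26 E=33] open={R3}
Step 6: reserve R4 E 5 -> on_hand[A=39 B=31 C=20 D=26 E=33] avail[A=39 B=25 C=20 D=26 E=28] open={R3,R4}
Step 7: commit R3 -> on_hand[A=39 B=25 C=20 D=26 E=33] avail[A=39 B=25 C=20 D=26 E=28] open={R4}
Step 8: reserve R5 D 9 -> on_hand[A=39 B=25 C=20 D=26 E=33] avail[A=39 B=25 C=20 D=17 E=28] open={R4,R5}
Step 9: commit R5 -> on_hand[A=39 B=25 C=20 D=17 E=33] avail[A=39 B=25 C=20 D=17 E=28] open={R4}
Step 10: reserve R6 B 5 -> on_hand[A=39 B=25 C=20 D=17 E=33] avail[A=39 B=20 C=20 D=17 E=28] open={R4,R6}
Step 11: cancel R4 -> on_hand[A=39 B=25 C=20 D=17 E=33] avail[A=39 B=20 C=20 D=17 E=33] open={R6}
Step 12: reserve R7 C 2 -> on_hand[A=39 B=25 C=20 D=17 E=33] avail[A=39 B=20 C=18 D=17 E=33] open={R6,R7}
Step 13: reserve R8 A 8 -> on_hand[A=39 B=25 C=20 D=17 E=33] avail[A=31 B=20 C=18 D=17 E=33] open={R6,R7,R8}

Answer: A: 31
B: 20
C: 18
D: 17
E: 33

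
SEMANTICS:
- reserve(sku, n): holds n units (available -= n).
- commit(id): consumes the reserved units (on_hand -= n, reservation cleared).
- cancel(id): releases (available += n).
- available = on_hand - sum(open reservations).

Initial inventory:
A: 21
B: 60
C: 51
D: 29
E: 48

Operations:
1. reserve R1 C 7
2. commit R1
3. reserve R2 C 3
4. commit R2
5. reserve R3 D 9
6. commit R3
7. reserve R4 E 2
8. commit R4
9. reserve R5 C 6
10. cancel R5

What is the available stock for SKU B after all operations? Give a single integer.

Step 1: reserve R1 C 7 -> on_hand[A=21 B=60 C=51 D=29 E=48] avail[A=21 B=60 C=44 D=29 E=48] open={R1}
Step 2: commit R1 -> on_hand[A=21 B=60 C=44 D=29 E=48] avail[A=21 B=60 C=44 D=29 E=48] open={}
Step 3: reserve R2 C 3 -> on_hand[A=21 B=60 C=44 D=29 E=48] avail[A=21 B=60 C=41 D=29 E=48] open={R2}
Step 4: commit R2 -> on_hand[A=21 B=60 C=41 D=29 E=48] avail[A=21 B=60 C=41 D=29 E=48] open={}
Step 5: reserve R3 D 9 -> on_hand[A=21 B=60 C=41 D=29 E=48] avail[A=21 B=60 C=41 D=20 E=48] open={R3}
Step 6: commit R3 -> on_hand[A=21 B=60 C=41 D=20 E=48] avail[A=21 B=60 C=41 D=20 E=48] open={}
Step 7: reserve R4 E 2 -> on_hand[A=21 B=60 C=41 D=20 E=48] avail[A=21 B=60 C=41 D=20 E=46] open={R4}
Step 8: commit R4 -> on_hand[A=21 B=60 C=41 D=20 E=46] avail[A=21 B=60 C=41 D=20 E=46] open={}
Step 9: reserve R5 C 6 -> on_hand[A=21 B=60 C=41 D=20 E=46] avail[A=21 B=60 C=35 D=20 E=46] open={R5}
Step 10: cancel R5 -> on_hand[A=21 B=60 C=41 D=20 E=46] avail[A=21 B=60 C=41 D=20 E=46] open={}
Final available[B] = 60

Answer: 60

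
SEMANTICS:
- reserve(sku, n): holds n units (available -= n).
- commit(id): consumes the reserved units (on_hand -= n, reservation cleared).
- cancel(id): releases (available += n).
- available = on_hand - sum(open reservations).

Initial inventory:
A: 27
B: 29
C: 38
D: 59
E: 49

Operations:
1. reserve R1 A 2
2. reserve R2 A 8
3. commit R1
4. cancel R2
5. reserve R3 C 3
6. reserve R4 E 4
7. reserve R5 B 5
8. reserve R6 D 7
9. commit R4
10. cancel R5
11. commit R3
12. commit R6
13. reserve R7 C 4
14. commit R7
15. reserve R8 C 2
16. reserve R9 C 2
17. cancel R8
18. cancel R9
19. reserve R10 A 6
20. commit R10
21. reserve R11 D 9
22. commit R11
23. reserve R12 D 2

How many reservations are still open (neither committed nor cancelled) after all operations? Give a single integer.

Answer: 1

Derivation:
Step 1: reserve R1 A 2 -> on_hand[A=27 B=29 C=38 D=59 E=49] avail[A=25 B=29 C=38 D=59 E=49] open={R1}
Step 2: reserve R2 A 8 -> on_hand[A=27 B=29 C=38 D=59 E=49] avail[A=17 B=29 C=38 D=59 E=49] open={R1,R2}
Step 3: commit R1 -> on_hand[A=25 B=29 C=38 D=59 E=49] avail[A=17 B=29 C=38 D=59 E=49] open={R2}
Step 4: cancel R2 -> on_hand[A=25 B=29 C=38 D=59 E=49] avail[A=25 B=29 C=38 D=59 E=49] open={}
Step 5: reserve R3 C 3 -> on_hand[A=25 B=29 C=38 D=59 E=49] avail[A=25 B=29 C=35 D=59 E=49] open={R3}
Step 6: reserve R4 E 4 -> on_hand[A=25 B=29 C=38 D=59 E=49] avail[A=25 B=29 C=35 D=59 E=45] open={R3,R4}
Step 7: reserve R5 B 5 -> on_hand[A=25 B=29 C=38 D=59 E=49] avail[A=25 B=24 C=35 D=59 E=45] open={R3,R4,R5}
Step 8: reserve R6 D 7 -> on_hand[A=25 B=29 C=38 D=59 E=49] avail[A=25 B=24 C=35 D=52 E=45] open={R3,R4,R5,R6}
Step 9: commit R4 -> on_hand[A=25 B=29 C=38 D=59 E=45] avail[A=25 B=24 C=35 D=52 E=45] open={R3,R5,R6}
Step 10: cancel R5 -> on_hand[A=25 B=29 C=38 D=59 E=45] avail[A=25 B=29 C=35 D=52 E=45] open={R3,R6}
Step 11: commit R3 -> on_hand[A=25 B=29 C=35 D=59 E=45] avail[A=25 B=29 C=35 D=52 E=45] open={R6}
Step 12: commit R6 -> on_hand[A=25 B=29 C=35 D=52 E=45] avail[A=25 B=29 C=35 D=52 E=45] open={}
Step 13: reserve R7 C 4 -> on_hand[A=25 B=29 C=35 D=52 E=45] avail[A=25 B=29 C=31 D=52 E=45] open={R7}
Step 14: commit R7 -> on_hand[A=25 B=29 C=31 D=52 E=45] avail[A=25 B=29 C=31 D=52 E=45] open={}
Step 15: reserve R8 C 2 -> on_hand[A=25 B=29 C=31 D=52 E=45] avail[A=25 B=29 C=29 D=52 E=45] open={R8}
Step 16: reserve R9 C 2 -> on_hand[A=25 B=29 C=31 D=52 E=45] avail[A=25 B=29 C=27 D=52 E=45] open={R8,R9}
Step 17: cancel R8 -> on_hand[A=25 B=29 C=31 D=52 E=45] avail[A=25 B=29 C=29 D=52 E=45] open={R9}
Step 18: cancel R9 -> on_hand[A=25 B=29 C=31 D=52 E=45] avail[A=25 B=29 C=31 D=52 E=45] open={}
Step 19: reserve R10 A 6 -> on_hand[A=25 B=29 C=31 D=52 E=45] avail[A=19 B=29 C=31 D=52 E=45] open={R10}
Step 20: commit R10 -> on_hand[A=19 B=29 C=31 D=52 E=45] avail[A=19 B=29 C=31 D=52 E=45] open={}
Step 21: reserve R11 D 9 -> on_hand[A=19 B=29 C=31 D=52 E=45] avail[A=19 B=29 C=31 D=43 E=45] open={R11}
Step 22: commit R11 -> on_hand[A=19 B=29 C=31 D=43 E=45] avail[A=19 B=29 C=31 D=43 E=45] open={}
Step 23: reserve R12 D 2 -> on_hand[A=19 B=29 C=31 D=43 E=45] avail[A=19 B=29 C=31 D=41 E=45] open={R12}
Open reservations: ['R12'] -> 1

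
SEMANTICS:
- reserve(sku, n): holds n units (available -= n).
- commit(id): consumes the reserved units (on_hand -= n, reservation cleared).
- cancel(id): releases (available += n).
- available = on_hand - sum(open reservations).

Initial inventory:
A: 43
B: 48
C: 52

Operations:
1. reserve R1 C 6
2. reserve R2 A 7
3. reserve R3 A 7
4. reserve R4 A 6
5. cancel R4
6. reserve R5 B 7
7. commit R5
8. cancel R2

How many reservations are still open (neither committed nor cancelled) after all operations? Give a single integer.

Answer: 2

Derivation:
Step 1: reserve R1 C 6 -> on_hand[A=43 B=48 C=52] avail[A=43 B=48 C=46] open={R1}
Step 2: reserve R2 A 7 -> on_hand[A=43 B=48 C=52] avail[A=36 B=48 C=46] open={R1,R2}
Step 3: reserve R3 A 7 -> on_hand[A=43 B=48 C=52] avail[A=29 B=48 C=46] open={R1,R2,R3}
Step 4: reserve R4 A 6 -> on_hand[A=43 B=48 C=52] avail[A=23 B=48 C=46] open={R1,R2,R3,R4}
Step 5: cancel R4 -> on_hand[A=43 B=48 C=52] avail[A=29 B=48 C=46] open={R1,R2,R3}
Step 6: reserve R5 B 7 -> on_hand[A=43 B=48 C=52] avail[A=29 B=41 C=46] open={R1,R2,R3,R5}
Step 7: commit R5 -> on_hand[A=43 B=41 C=52] avail[A=29 B=41 C=46] open={R1,R2,R3}
Step 8: cancel R2 -> on_hand[A=43 B=41 C=52] avail[A=36 B=41 C=46] open={R1,R3}
Open reservations: ['R1', 'R3'] -> 2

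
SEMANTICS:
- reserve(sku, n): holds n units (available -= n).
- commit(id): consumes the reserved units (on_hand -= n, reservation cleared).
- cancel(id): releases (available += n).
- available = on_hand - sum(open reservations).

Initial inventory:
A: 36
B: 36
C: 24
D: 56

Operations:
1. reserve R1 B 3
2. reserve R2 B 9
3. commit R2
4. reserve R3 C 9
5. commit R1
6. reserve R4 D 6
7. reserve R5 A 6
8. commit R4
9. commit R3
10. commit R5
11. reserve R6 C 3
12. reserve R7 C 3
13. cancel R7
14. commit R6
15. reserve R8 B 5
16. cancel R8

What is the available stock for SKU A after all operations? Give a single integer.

Answer: 30

Derivation:
Step 1: reserve R1 B 3 -> on_hand[A=36 B=36 C=24 D=56] avail[A=36 B=33 C=24 D=56] open={R1}
Step 2: reserve R2 B 9 -> on_hand[A=36 B=36 C=24 D=56] avail[A=36 B=24 C=24 D=56] open={R1,R2}
Step 3: commit R2 -> on_hand[A=36 B=27 C=24 D=56] avail[A=36 B=24 C=24 D=56] open={R1}
Step 4: reserve R3 C 9 -> on_hand[A=36 B=27 C=24 D=56] avail[A=36 B=24 C=15 D=56] open={R1,R3}
Step 5: commit R1 -> on_hand[A=36 B=24 C=24 D=56] avail[A=36 B=24 C=15 D=56] open={R3}
Step 6: reserve R4 D 6 -> on_hand[A=36 B=24 C=24 D=56] avail[A=36 B=24 C=15 D=50] open={R3,R4}
Step 7: reserve R5 A 6 -> on_hand[A=36 B=24 C=24 D=56] avail[A=30 B=24 C=15 D=50] open={R3,R4,R5}
Step 8: commit R4 -> on_hand[A=36 B=24 C=24 D=50] avail[A=30 B=24 C=15 D=50] open={R3,R5}
Step 9: commit R3 -> on_hand[A=36 B=24 C=15 D=50] avail[A=30 B=24 C=15 D=50] open={R5}
Step 10: commit R5 -> on_hand[A=30 B=24 C=15 D=50] avail[A=30 B=24 C=15 D=50] open={}
Step 11: reserve R6 C 3 -> on_hand[A=30 B=24 C=15 D=50] avail[A=30 B=24 C=12 D=50] open={R6}
Step 12: reserve R7 C 3 -> on_hand[A=30 B=24 C=15 D=50] avail[A=30 B=24 C=9 D=50] open={R6,R7}
Step 13: cancel R7 -> on_hand[A=30 B=24 C=15 D=50] avail[A=30 B=24 C=12 D=50] open={R6}
Step 14: commit R6 -> on_hand[A=30 B=24 C=12 D=50] avail[A=30 B=24 C=12 D=50] open={}
Step 15: reserve R8 B 5 -> on_hand[A=30 B=24 C=12 D=50] avail[A=30 B=19 C=12 D=50] open={R8}
Step 16: cancel R8 -> on_hand[A=30 B=24 C=12 D=50] avail[A=30 B=24 C=12 D=50] open={}
Final available[A] = 30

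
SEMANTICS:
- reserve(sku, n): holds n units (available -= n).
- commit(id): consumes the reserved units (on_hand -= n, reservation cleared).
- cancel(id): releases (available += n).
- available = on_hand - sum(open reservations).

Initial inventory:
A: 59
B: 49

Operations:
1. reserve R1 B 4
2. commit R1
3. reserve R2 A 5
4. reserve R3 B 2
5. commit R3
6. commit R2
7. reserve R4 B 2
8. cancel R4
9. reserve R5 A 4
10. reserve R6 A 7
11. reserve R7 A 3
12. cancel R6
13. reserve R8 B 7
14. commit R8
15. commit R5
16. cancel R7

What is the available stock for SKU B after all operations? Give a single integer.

Answer: 36

Derivation:
Step 1: reserve R1 B 4 -> on_hand[A=59 B=49] avail[A=59 B=45] open={R1}
Step 2: commit R1 -> on_hand[A=59 B=45] avail[A=59 B=45] open={}
Step 3: reserve R2 A 5 -> on_hand[A=59 B=45] avail[A=54 B=45] open={R2}
Step 4: reserve R3 B 2 -> on_hand[A=59 B=45] avail[A=54 B=43] open={R2,R3}
Step 5: commit R3 -> on_hand[A=59 B=43] avail[A=54 B=43] open={R2}
Step 6: commit R2 -> on_hand[A=54 B=43] avail[A=54 B=43] open={}
Step 7: reserve R4 B 2 -> on_hand[A=54 B=43] avail[A=54 B=41] open={R4}
Step 8: cancel R4 -> on_hand[A=54 B=43] avail[A=54 B=43] open={}
Step 9: reserve R5 A 4 -> on_hand[A=54 B=43] avail[A=50 B=43] open={R5}
Step 10: reserve R6 A 7 -> on_hand[A=54 B=43] avail[A=43 B=43] open={R5,R6}
Step 11: reserve R7 A 3 -> on_hand[A=54 B=43] avail[A=40 B=43] open={R5,R6,R7}
Step 12: cancel R6 -> on_hand[A=54 B=43] avail[A=47 B=43] open={R5,R7}
Step 13: reserve R8 B 7 -> on_hand[A=54 B=43] avail[A=47 B=36] open={R5,R7,R8}
Step 14: commit R8 -> on_hand[A=54 B=36] avail[A=47 B=36] open={R5,R7}
Step 15: commit R5 -> on_hand[A=50 B=36] avail[A=47 B=36] open={R7}
Step 16: cancel R7 -> on_hand[A=50 B=36] avail[A=50 B=36] open={}
Final available[B] = 36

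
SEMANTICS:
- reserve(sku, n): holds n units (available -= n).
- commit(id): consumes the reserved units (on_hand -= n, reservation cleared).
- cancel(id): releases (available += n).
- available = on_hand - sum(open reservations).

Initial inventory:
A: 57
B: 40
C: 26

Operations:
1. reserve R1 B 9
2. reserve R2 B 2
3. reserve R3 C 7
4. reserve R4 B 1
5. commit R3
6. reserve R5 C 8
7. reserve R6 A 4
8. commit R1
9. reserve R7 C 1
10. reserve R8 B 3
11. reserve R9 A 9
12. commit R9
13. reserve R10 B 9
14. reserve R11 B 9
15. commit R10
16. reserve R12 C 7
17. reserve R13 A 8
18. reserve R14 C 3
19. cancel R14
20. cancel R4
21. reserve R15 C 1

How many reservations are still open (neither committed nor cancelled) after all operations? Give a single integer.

Step 1: reserve R1 B 9 -> on_hand[A=57 B=40 C=26] avail[A=57 B=31 C=26] open={R1}
Step 2: reserve R2 B 2 -> on_hand[A=57 B=40 C=26] avail[A=57 B=29 C=26] open={R1,R2}
Step 3: reserve R3 C 7 -> on_hand[A=57 B=40 C=26] avail[A=57 B=29 C=19] open={R1,R2,R3}
Step 4: reserve R4 B 1 -> on_hand[A=57 B=40 C=26] avail[A=57 B=28 C=19] open={R1,R2,R3,R4}
Step 5: commit R3 -> on_hand[A=57 B=40 C=19] avail[A=57 B=28 C=19] open={R1,R2,R4}
Step 6: reserve R5 C 8 -> on_hand[A=57 B=40 C=19] avail[A=57 B=28 C=11] open={R1,R2,R4,R5}
Step 7: reserve R6 A 4 -> on_hand[A=57 B=40 C=19] avail[A=53 B=28 C=11] open={R1,R2,R4,R5,R6}
Step 8: commit R1 -> on_hand[A=57 B=31 C=19] avail[A=53 B=28 C=11] open={R2,R4,R5,R6}
Step 9: reserve R7 C 1 -> on_hand[A=57 B=31 C=19] avail[A=53 B=28 C=10] open={R2,R4,R5,R6,R7}
Step 10: reserve R8 B 3 -> on_hand[A=57 B=31 C=19] avail[A=53 B=25 C=10] open={R2,R4,R5,R6,R7,R8}
Step 11: reserve R9 A 9 -> on_hand[A=57 B=31 C=19] avail[A=44 B=25 C=10] open={R2,R4,R5,R6,R7,R8,R9}
Step 12: commit R9 -> on_hand[A=48 B=31 C=19] avail[A=44 B=25 C=10] open={R2,R4,R5,R6,R7,R8}
Step 13: reserve R10 B 9 -> on_hand[A=48 B=31 C=19] avail[A=44 B=16 C=10] open={R10,R2,R4,R5,R6,R7,R8}
Step 14: reserve R11 B 9 -> on_hand[A=48 B=31 C=19] avail[A=44 B=7 C=10] open={R10,R11,R2,R4,R5,R6,R7,R8}
Step 15: commit R10 -> on_hand[A=48 B=22 C=19] avail[A=44 B=7 C=10] open={R11,R2,R4,R5,R6,R7,R8}
Step 16: reserve R12 C 7 -> on_hand[A=48 B=22 C=19] avail[A=44 B=7 C=3] open={R11,R12,R2,R4,R5,R6,R7,R8}
Step 17: reserve R13 A 8 -> on_hand[A=48 B=22 C=19] avail[A=36 B=7 C=3] open={R11,R12,R13,R2,R4,R5,R6,R7,R8}
Step 18: reserve R14 C 3 -> on_hand[A=48 B=22 C=19] avail[A=36 B=7 C=0] open={R11,R12,R13,R14,R2,R4,R5,R6,R7,R8}
Step 19: cancel R14 -> on_hand[A=48 B=22 C=19] avail[A=36 B=7 C=3] open={R11,R12,R13,R2,R4,R5,R6,R7,R8}
Step 20: cancel R4 -> on_hand[A=48 B=22 C=19] avail[A=36 B=8 C=3] open={R11,R12,R13,R2,R5,R6,R7,R8}
Step 21: reserve R15 C 1 -> on_hand[A=48 B=22 C=19] avail[A=36 B=8 C=2] open={R11,R12,R13,R15,R2,R5,R6,R7,R8}
Open reservations: ['R11', 'R12', 'R13', 'R15', 'R2', 'R5', 'R6', 'R7', 'R8'] -> 9

Answer: 9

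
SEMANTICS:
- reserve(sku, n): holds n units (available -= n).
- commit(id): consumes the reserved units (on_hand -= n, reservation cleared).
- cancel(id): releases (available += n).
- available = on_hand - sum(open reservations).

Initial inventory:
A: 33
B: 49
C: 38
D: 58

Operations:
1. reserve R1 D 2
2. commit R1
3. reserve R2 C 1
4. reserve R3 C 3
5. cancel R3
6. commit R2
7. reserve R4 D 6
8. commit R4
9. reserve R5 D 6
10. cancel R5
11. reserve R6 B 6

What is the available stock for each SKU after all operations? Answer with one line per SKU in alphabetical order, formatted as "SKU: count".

Answer: A: 33
B: 43
C: 37
D: 50

Derivation:
Step 1: reserve R1 D 2 -> on_hand[A=33 B=49 C=38 D=58] avail[A=33 B=49 C=38 D=56] open={R1}
Step 2: commit R1 -> on_hand[A=33 B=49 C=38 D=56] avail[A=33 B=49 C=38 D=56] open={}
Step 3: reserve R2 C 1 -> on_hand[A=33 B=49 C=38 D=56] avail[A=33 B=49 C=37 D=56] open={R2}
Step 4: reserve R3 C 3 -> on_hand[A=33 B=49 C=38 D=56] avail[A=33 B=49 C=34 D=56] open={R2,R3}
Step 5: cancel R3 -> on_hand[A=33 B=49 C=38 D=56] avail[A=33 B=49 C=37 D=56] open={R2}
Step 6: commit R2 -> on_hand[A=33 B=49 C=37 D=56] avail[A=33 B=49 C=37 D=56] open={}
Step 7: reserve R4 D 6 -> on_hand[A=33 B=49 C=37 D=56] avail[A=33 B=49 C=37 D=50] open={R4}
Step 8: commit R4 -> on_hand[A=33 B=49 C=37 D=50] avail[A=33 B=49 C=37 D=50] open={}
Step 9: reserve R5 D 6 -> on_hand[A=33 B=49 C=37 D=50] avail[A=33 B=49 C=37 D=44] open={R5}
Step 10: cancel R5 -> on_hand[A=33 B=49 C=37 D=50] avail[A=33 B=49 C=37 D=50] open={}
Step 11: reserve R6 B 6 -> on_hand[A=33 B=49 C=37 D=50] avail[A=33 B=43 C=37 D=50] open={R6}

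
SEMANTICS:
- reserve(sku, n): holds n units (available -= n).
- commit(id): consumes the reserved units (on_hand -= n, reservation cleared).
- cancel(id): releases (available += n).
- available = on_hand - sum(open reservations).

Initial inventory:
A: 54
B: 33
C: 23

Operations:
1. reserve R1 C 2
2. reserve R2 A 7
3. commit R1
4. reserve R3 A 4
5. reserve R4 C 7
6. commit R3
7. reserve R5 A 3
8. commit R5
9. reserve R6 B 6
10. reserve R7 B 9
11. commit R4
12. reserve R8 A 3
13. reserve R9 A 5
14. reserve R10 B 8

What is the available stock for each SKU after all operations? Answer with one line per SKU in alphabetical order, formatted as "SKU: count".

Step 1: reserve R1 C 2 -> on_hand[A=54 B=33 C=23] avail[A=54 B=33 C=21] open={R1}
Step 2: reserve R2 A 7 -> on_hand[A=54 B=33 C=23] avail[A=47 B=33 C=21] open={R1,R2}
Step 3: commit R1 -> on_hand[A=54 B=33 C=21] avail[A=47 B=33 C=21] open={R2}
Step 4: reserve R3 A 4 -> on_hand[A=54 B=33 C=21] avail[A=43 B=33 C=21] open={R2,R3}
Step 5: reserve R4 C 7 -> on_hand[A=54 B=33 C=21] avail[A=43 B=33 C=14] open={R2,R3,R4}
Step 6: commit R3 -> on_hand[A=50 B=33 C=21] avail[A=43 B=33 C=14] open={R2,R4}
Step 7: reserve R5 A 3 -> on_hand[A=50 B=33 C=21] avail[A=40 B=33 C=14] open={R2,R4,R5}
Step 8: commit R5 -> on_hand[A=47 B=33 C=21] avail[A=40 B=33 C=14] open={R2,R4}
Step 9: reserve R6 B 6 -> on_hand[A=47 B=33 C=21] avail[A=40 B=27 C=14] open={R2,R4,R6}
Step 10: reserve R7 B 9 -> on_hand[A=47 B=33 C=21] avail[A=40 B=18 C=14] open={R2,R4,R6,R7}
Step 11: commit R4 -> on_hand[A=47 B=33 C=14] avail[A=40 B=18 C=14] open={R2,R6,R7}
Step 12: reserve R8 A 3 -> on_hand[A=47 B=33 C=14] avail[A=37 B=18 C=14] open={R2,R6,R7,R8}
Step 13: reserve R9 A 5 -> on_hand[A=47 B=33 C=14] avail[A=32 B=18 C=14] open={R2,R6,R7,R8,R9}
Step 14: reserve R10 B 8 -> on_hand[A=47 B=33 C=14] avail[A=32 B=10 C=14] open={R10,R2,R6,R7,R8,R9}

Answer: A: 32
B: 10
C: 14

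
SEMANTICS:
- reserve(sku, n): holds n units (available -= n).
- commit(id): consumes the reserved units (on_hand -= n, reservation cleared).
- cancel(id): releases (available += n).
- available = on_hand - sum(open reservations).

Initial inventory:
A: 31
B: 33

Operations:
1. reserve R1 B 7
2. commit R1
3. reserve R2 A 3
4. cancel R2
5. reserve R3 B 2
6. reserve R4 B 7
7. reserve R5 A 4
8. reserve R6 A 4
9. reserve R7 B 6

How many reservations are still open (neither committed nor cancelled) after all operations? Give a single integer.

Step 1: reserve R1 B 7 -> on_hand[A=31 B=33] avail[A=31 B=26] open={R1}
Step 2: commit R1 -> on_hand[A=31 B=26] avail[A=31 B=26] open={}
Step 3: reserve R2 A 3 -> on_hand[A=31 B=26] avail[A=28 B=26] open={R2}
Step 4: cancel R2 -> on_hand[A=31 B=26] avail[A=31 B=26] open={}
Step 5: reserve R3 B 2 -> on_hand[A=31 B=26] avail[A=31 B=24] open={R3}
Step 6: reserve R4 B 7 -> on_hand[A=31 B=26] avail[A=31 B=17] open={R3,R4}
Step 7: reserve R5 A 4 -> on_hand[A=31 B=26] avail[A=27 B=17] open={R3,R4,R5}
Step 8: reserve R6 A 4 -> on_hand[A=31 B=26] avail[A=23 B=17] open={R3,R4,R5,R6}
Step 9: reserve R7 B 6 -> on_hand[A=31 B=26] avail[A=23 B=11] open={R3,R4,R5,R6,R7}
Open reservations: ['R3', 'R4', 'R5', 'R6', 'R7'] -> 5

Answer: 5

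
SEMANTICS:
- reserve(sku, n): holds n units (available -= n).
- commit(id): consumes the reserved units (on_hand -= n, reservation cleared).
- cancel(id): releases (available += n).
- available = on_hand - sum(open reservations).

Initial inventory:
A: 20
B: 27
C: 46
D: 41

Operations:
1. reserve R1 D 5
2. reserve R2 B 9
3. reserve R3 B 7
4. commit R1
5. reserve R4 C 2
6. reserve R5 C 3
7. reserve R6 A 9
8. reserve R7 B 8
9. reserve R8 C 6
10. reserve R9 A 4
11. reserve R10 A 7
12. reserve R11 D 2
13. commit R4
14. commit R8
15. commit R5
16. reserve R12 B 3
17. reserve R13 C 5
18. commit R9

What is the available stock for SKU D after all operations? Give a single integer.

Step 1: reserve R1 D 5 -> on_hand[A=20 B=27 C=46 D=41] avail[A=20 B=27 C=46 D=36] open={R1}
Step 2: reserve R2 B 9 -> on_hand[A=20 B=27 C=46 D=41] avail[A=20 B=18 C=46 D=36] open={R1,R2}
Step 3: reserve R3 B 7 -> on_hand[A=20 B=27 C=46 D=41] avail[A=20 B=11 C=46 D=36] open={R1,R2,R3}
Step 4: commit R1 -> on_hand[A=20 B=27 C=46 D=36] avail[A=20 B=11 C=46 D=36] open={R2,R3}
Step 5: reserve R4 C 2 -> on_hand[A=20 B=27 C=46 D=36] avail[A=20 B=11 C=44 D=36] open={R2,R3,R4}
Step 6: reserve R5 C 3 -> on_hand[A=20 B=27 C=46 D=36] avail[A=20 B=11 C=41 D=36] open={R2,R3,R4,R5}
Step 7: reserve R6 A 9 -> on_hand[A=20 B=27 C=46 D=36] avail[A=11 B=11 C=41 D=36] open={R2,R3,R4,R5,R6}
Step 8: reserve R7 B 8 -> on_hand[A=20 B=27 C=46 D=36] avail[A=11 B=3 C=41 D=36] open={R2,R3,R4,R5,R6,R7}
Step 9: reserve R8 C 6 -> on_hand[A=20 B=27 C=46 D=36] avail[A=11 B=3 C=35 D=36] open={R2,R3,R4,R5,R6,R7,R8}
Step 10: reserve R9 A 4 -> on_hand[A=20 B=27 C=46 D=36] avail[A=7 B=3 C=35 D=36] open={R2,R3,R4,R5,R6,R7,R8,R9}
Step 11: reserve R10 A 7 -> on_hand[A=20 B=27 C=46 D=36] avail[A=0 B=3 C=35 D=36] open={R10,R2,R3,R4,R5,R6,R7,R8,R9}
Step 12: reserve R11 D 2 -> on_hand[A=20 B=27 C=46 D=36] avail[A=0 B=3 C=35 D=34] open={R10,R11,R2,R3,R4,R5,R6,R7,R8,R9}
Step 13: commit R4 -> on_hand[A=20 B=27 C=44 D=36] avail[A=0 B=3 C=35 D=34] open={R10,R11,R2,R3,R5,R6,R7,R8,R9}
Step 14: commit R8 -> on_hand[A=20 B=27 C=38 D=36] avail[A=0 B=3 C=35 D=34] open={R10,R11,R2,R3,R5,R6,R7,R9}
Step 15: commit R5 -> on_hand[A=20 B=27 C=35 D=36] avail[A=0 B=3 C=35 D=34] open={R10,R11,R2,R3,R6,R7,R9}
Step 16: reserve R12 B 3 -> on_hand[A=20 B=27 C=35 D=36] avail[A=0 B=0 C=35 D=34] open={R10,R11,R12,R2,R3,R6,R7,R9}
Step 17: reserve R13 C 5 -> on_hand[A=20 B=27 C=35 D=36] avail[A=0 B=0 C=30 D=34] open={R10,R11,R12,R13,R2,R3,R6,R7,R9}
Step 18: commit R9 -> on_hand[A=16 B=27 C=35 D=36] avail[A=0 B=0 C=30 D=34] open={R10,R11,R12,R13,R2,R3,R6,R7}
Final available[D] = 34

Answer: 34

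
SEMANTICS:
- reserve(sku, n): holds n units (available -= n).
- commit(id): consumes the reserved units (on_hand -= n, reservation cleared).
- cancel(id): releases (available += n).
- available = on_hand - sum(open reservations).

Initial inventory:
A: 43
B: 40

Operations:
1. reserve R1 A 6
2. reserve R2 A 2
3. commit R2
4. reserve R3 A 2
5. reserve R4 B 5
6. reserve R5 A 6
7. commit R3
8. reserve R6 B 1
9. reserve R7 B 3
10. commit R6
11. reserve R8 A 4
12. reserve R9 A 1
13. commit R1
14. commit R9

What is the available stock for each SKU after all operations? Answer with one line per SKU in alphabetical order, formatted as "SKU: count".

Step 1: reserve R1 A 6 -> on_hand[A=43 B=40] avail[A=37 B=40] open={R1}
Step 2: reserve R2 A 2 -> on_hand[A=43 B=40] avail[A=35 B=40] open={R1,R2}
Step 3: commit R2 -> on_hand[A=41 B=40] avail[A=35 B=40] open={R1}
Step 4: reserve R3 A 2 -> on_hand[A=41 B=40] avail[A=33 B=40] open={R1,R3}
Step 5: reserve R4 B 5 -> on_hand[A=41 B=40] avail[A=33 B=35] open={R1,R3,R4}
Step 6: reserve R5 A 6 -> on_hand[A=41 B=40] avail[A=27 B=35] open={R1,R3,R4,R5}
Step 7: commit R3 -> on_hand[A=39 B=40] avail[A=27 B=35] open={R1,R4,R5}
Step 8: reserve R6 B 1 -> on_hand[A=39 B=40] avail[A=27 B=34] open={R1,R4,R5,R6}
Step 9: reserve R7 B 3 -> on_hand[A=39 B=40] avail[A=27 B=31] open={R1,R4,R5,R6,R7}
Step 10: commit R6 -> on_hand[A=39 B=39] avail[A=27 B=31] open={R1,R4,R5,R7}
Step 11: reserve R8 A 4 -> on_hand[A=39 B=39] avail[A=23 B=31] open={R1,R4,R5,R7,R8}
Step 12: reserve R9 A 1 -> on_hand[A=39 B=39] avail[A=22 B=31] open={R1,R4,R5,R7,R8,R9}
Step 13: commit R1 -> on_hand[A=33 B=39] avail[A=22 B=31] open={R4,R5,R7,R8,R9}
Step 14: commit R9 -> on_hand[A=32 B=39] avail[A=22 B=31] open={R4,R5,R7,R8}

Answer: A: 22
B: 31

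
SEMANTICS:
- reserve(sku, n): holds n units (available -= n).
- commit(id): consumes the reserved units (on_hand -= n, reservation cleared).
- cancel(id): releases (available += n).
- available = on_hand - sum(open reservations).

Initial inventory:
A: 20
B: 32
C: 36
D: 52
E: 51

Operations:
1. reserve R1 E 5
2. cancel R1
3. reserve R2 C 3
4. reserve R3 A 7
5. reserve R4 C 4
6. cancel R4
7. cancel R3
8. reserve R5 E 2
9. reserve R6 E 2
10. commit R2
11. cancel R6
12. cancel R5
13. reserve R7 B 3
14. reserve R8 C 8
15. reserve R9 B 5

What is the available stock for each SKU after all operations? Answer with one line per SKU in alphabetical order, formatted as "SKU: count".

Answer: A: 20
B: 24
C: 25
D: 52
E: 51

Derivation:
Step 1: reserve R1 E 5 -> on_hand[A=20 B=32 C=36 D=52 E=51] avail[A=20 B=32 C=36 D=52 E=46] open={R1}
Step 2: cancel R1 -> on_hand[A=20 B=32 C=36 D=52 E=51] avail[A=20 B=32 C=36 D=52 E=51] open={}
Step 3: reserve R2 C 3 -> on_hand[A=20 B=32 C=36 D=52 E=51] avail[A=20 B=32 C=33 D=52 E=51] open={R2}
Step 4: reserve R3 A 7 -> on_hand[A=20 B=32 C=36 D=52 E=51] avail[A=13 B=32 C=33 D=52 E=51] open={R2,R3}
Step 5: reserve R4 C 4 -> on_hand[A=20 B=32 C=36 D=52 E=51] avail[A=13 B=32 C=29 D=52 E=51] open={R2,R3,R4}
Step 6: cancel R4 -> on_hand[A=20 B=32 C=36 D=52 E=51] avail[A=13 B=32 C=33 D=52 E=51] open={R2,R3}
Step 7: cancel R3 -> on_hand[A=20 B=32 C=36 D=52 E=51] avail[A=20 B=32 C=33 D=52 E=51] open={R2}
Step 8: reserve R5 E 2 -> on_hand[A=20 B=32 C=36 D=52 E=51] avail[A=20 B=32 C=33 D=52 E=49] open={R2,R5}
Step 9: reserve R6 E 2 -> on_hand[A=20 B=32 C=36 D=52 E=51] avail[A=20 B=32 C=33 D=52 E=47] open={R2,R5,R6}
Step 10: commit R2 -> on_hand[A=20 B=32 C=33 D=52 E=51] avail[A=20 B=32 C=33 D=52 E=47] open={R5,R6}
Step 11: cancel R6 -> on_hand[A=20 B=32 C=33 D=52 E=51] avail[A=20 B=32 C=33 D=52 E=49] open={R5}
Step 12: cancel R5 -> on_hand[A=20 B=32 C=33 D=52 E=51] avail[A=20 B=32 C=33 D=52 E=51] open={}
Step 13: reserve R7 B 3 -> on_hand[A=20 B=32 C=33 D=52 E=51] avail[A=20 B=29 C=33 D=52 E=51] open={R7}
Step 14: reserve R8 C 8 -> on_hand[A=20 B=32 C=33 D=52 E=51] avail[A=20 B=29 C=25 D=52 E=51] open={R7,R8}
Step 15: reserve R9 B 5 -> on_hand[A=20 B=32 C=33 D=52 E=51] avail[A=20 B=24 C=25 D=52 E=51] open={R7,R8,R9}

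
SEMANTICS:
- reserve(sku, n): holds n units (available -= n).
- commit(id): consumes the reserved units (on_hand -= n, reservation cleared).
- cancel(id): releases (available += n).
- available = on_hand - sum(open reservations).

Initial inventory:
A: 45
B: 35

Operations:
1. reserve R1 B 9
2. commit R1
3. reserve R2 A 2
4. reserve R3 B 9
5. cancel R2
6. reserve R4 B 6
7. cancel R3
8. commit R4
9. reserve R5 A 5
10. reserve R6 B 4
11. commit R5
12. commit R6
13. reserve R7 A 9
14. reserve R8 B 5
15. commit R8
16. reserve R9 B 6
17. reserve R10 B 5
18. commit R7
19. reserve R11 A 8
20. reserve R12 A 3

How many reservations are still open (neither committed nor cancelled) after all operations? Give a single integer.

Answer: 4

Derivation:
Step 1: reserve R1 B 9 -> on_hand[A=45 B=35] avail[A=45 B=26] open={R1}
Step 2: commit R1 -> on_hand[A=45 B=26] avail[A=45 B=26] open={}
Step 3: reserve R2 A 2 -> on_hand[A=45 B=26] avail[A=43 B=26] open={R2}
Step 4: reserve R3 B 9 -> on_hand[A=45 B=26] avail[A=43 B=17] open={R2,R3}
Step 5: cancel R2 -> on_hand[A=45 B=26] avail[A=45 B=17] open={R3}
Step 6: reserve R4 B 6 -> on_hand[A=45 B=26] avail[A=45 B=11] open={R3,R4}
Step 7: cancel R3 -> on_hand[A=45 B=26] avail[A=45 B=20] open={R4}
Step 8: commit R4 -> on_hand[A=45 B=20] avail[A=45 B=20] open={}
Step 9: reserve R5 A 5 -> on_hand[A=45 B=20] avail[A=40 B=20] open={R5}
Step 10: reserve R6 B 4 -> on_hand[A=45 B=20] avail[A=40 B=16] open={R5,R6}
Step 11: commit R5 -> on_hand[A=40 B=20] avail[A=40 B=16] open={R6}
Step 12: commit R6 -> on_hand[A=40 B=16] avail[A=40 B=16] open={}
Step 13: reserve R7 A 9 -> on_hand[A=40 B=16] avail[A=31 B=16] open={R7}
Step 14: reserve R8 B 5 -> on_hand[A=40 B=16] avail[A=31 B=11] open={R7,R8}
Step 15: commit R8 -> on_hand[A=40 B=11] avail[A=31 B=11] open={R7}
Step 16: reserve R9 B 6 -> on_hand[A=40 B=11] avail[A=31 B=5] open={R7,R9}
Step 17: reserve R10 B 5 -> on_hand[A=40 B=11] avail[A=31 B=0] open={R10,R7,R9}
Step 18: commit R7 -> on_hand[A=31 B=11] avail[A=31 B=0] open={R10,R9}
Step 19: reserve R11 A 8 -> on_hand[A=31 B=11] avail[A=23 B=0] open={R10,R11,R9}
Step 20: reserve R12 A 3 -> on_hand[A=31 B=11] avail[A=20 B=0] open={R10,R11,R12,R9}
Open reservations: ['R10', 'R11', 'R12', 'R9'] -> 4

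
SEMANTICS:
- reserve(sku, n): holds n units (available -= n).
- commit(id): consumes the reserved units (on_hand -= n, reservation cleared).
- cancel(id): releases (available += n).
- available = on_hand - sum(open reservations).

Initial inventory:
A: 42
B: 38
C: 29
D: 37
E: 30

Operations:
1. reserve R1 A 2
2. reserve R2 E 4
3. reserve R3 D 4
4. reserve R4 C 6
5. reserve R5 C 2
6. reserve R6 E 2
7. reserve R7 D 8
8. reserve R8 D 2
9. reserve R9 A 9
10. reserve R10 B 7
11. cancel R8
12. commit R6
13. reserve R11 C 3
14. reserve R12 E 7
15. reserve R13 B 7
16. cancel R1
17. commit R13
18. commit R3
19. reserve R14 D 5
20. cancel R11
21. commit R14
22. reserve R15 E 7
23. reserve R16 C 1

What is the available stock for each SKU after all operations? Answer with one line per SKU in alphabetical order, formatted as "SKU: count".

Answer: A: 33
B: 24
C: 20
D: 20
E: 10

Derivation:
Step 1: reserve R1 A 2 -> on_hand[A=42 B=38 C=29 D=37 E=30] avail[A=40 B=38 C=29 D=37 E=30] open={R1}
Step 2: reserve R2 E 4 -> on_hand[A=42 B=38 C=29 D=37 E=30] avail[A=40 B=38 C=29 D=37 E=26] open={R1,R2}
Step 3: reserve R3 D 4 -> on_hand[A=42 B=38 C=29 D=37 E=30] avail[A=40 B=38 C=29 D=33 E=26] open={R1,R2,R3}
Step 4: reserve R4 C 6 -> on_hand[A=42 B=38 C=29 D=37 E=30] avail[A=40 B=38 C=23 D=33 E=26] open={R1,R2,R3,R4}
Step 5: reserve R5 C 2 -> on_hand[A=42 B=38 C=29 D=37 E=30] avail[A=40 B=38 C=21 D=33 E=26] open={R1,R2,R3,R4,R5}
Step 6: reserve R6 E 2 -> on_hand[A=42 B=38 C=29 D=37 E=30] avail[A=40 B=38 C=21 D=33 E=24] open={R1,R2,R3,R4,R5,R6}
Step 7: reserve R7 D 8 -> on_hand[A=42 B=38 C=29 D=37 E=30] avail[A=40 B=38 C=21 D=25 E=24] open={R1,R2,R3,R4,R5,R6,R7}
Step 8: reserve R8 D 2 -> on_hand[A=42 B=38 C=29 D=37 E=30] avail[A=40 B=38 C=21 D=23 E=24] open={R1,R2,R3,R4,R5,R6,R7,R8}
Step 9: reserve R9 A 9 -> on_hand[A=42 B=38 C=29 D=37 E=30] avail[A=31 B=38 C=21 D=23 E=24] open={R1,R2,R3,R4,R5,R6,R7,R8,R9}
Step 10: reserve R10 B 7 -> on_hand[A=42 B=38 C=29 D=37 E=30] avail[A=31 B=31 C=21 D=23 E=24] open={R1,R10,R2,R3,R4,R5,R6,R7,R8,R9}
Step 11: cancel R8 -> on_hand[A=42 B=38 C=29 D=37 E=30] avail[A=31 B=31 C=21 D=25 E=24] open={R1,R10,R2,R3,R4,R5,R6,R7,R9}
Step 12: commit R6 -> on_hand[A=42 B=38 C=29 D=37 E=28] avail[A=31 B=31 C=21 D=25 E=24] open={R1,R10,R2,R3,R4,R5,R7,R9}
Step 13: reserve R11 C 3 -> on_hand[A=42 B=38 C=29 D=37 E=28] avail[A=31 B=31 C=18 D=25 E=24] open={R1,R10,R11,R2,R3,R4,R5,R7,R9}
Step 14: reserve R12 E 7 -> on_hand[A=42 B=38 C=29 D=37 E=28] avail[A=31 B=31 C=18 D=25 E=17] open={R1,R10,R11,R12,R2,R3,R4,R5,R7,R9}
Step 15: reserve R13 B 7 -> on_hand[A=42 B=38 C=29 D=37 E=28] avail[A=31 B=24 C=18 D=25 E=17] open={R1,R10,R11,R12,R13,R2,R3,R4,R5,R7,R9}
Step 16: cancel R1 -> on_hand[A=42 B=38 C=29 D=37 E=28] avail[A=33 B=24 C=18 D=25 E=17] open={R10,R11,R12,R13,R2,R3,R4,R5,R7,R9}
Step 17: commit R13 -> on_hand[A=42 B=31 C=29 D=37 E=28] avail[A=33 B=24 C=18 D=25 E=17] open={R10,R11,R12,R2,R3,R4,R5,R7,R9}
Step 18: commit R3 -> on_hand[A=42 B=31 C=29 D=33 E=28] avail[A=33 B=24 C=18 D=25 E=17] open={R10,R11,R12,R2,R4,R5,R7,R9}
Step 19: reserve R14 D 5 -> on_hand[A=42 B=31 C=29 D=33 E=28] avail[A=33 B=24 C=18 D=20 E=17] open={R10,R11,R12,R14,R2,R4,R5,R7,R9}
Step 20: cancel R11 -> on_hand[A=42 B=31 C=29 D=33 E=28] avail[A=33 B=24 C=21 D=20 E=17] open={R10,R12,R14,R2,R4,R5,R7,R9}
Step 21: commit R14 -> on_hand[A=42 B=31 C=29 D=28 E=28] avail[A=33 B=24 C=21 D=20 E=17] open={R10,R12,R2,R4,R5,R7,R9}
Step 22: reserve R15 E 7 -> on_hand[A=42 B=31 C=29 D=28 E=28] avail[A=33 B=24 C=21 D=20 E=10] open={R10,R12,R15,R2,R4,R5,R7,R9}
Step 23: reserve R16 C 1 -> on_hand[A=42 B=31 C=29 D=28 E=28] avail[A=33 B=24 C=20 D=20 E=10] open={R10,R12,R15,R16,R2,R4,R5,R7,R9}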